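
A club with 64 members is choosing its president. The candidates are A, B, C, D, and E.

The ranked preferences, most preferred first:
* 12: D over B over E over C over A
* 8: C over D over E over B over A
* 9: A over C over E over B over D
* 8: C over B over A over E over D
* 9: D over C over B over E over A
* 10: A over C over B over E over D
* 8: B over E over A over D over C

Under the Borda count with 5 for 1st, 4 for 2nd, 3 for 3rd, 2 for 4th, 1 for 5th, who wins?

C

A: 12×1 + 8×1 + 9×5 + 8×3 + 9×1 + 10×5 + 8×3 = 172
B: 12×4 + 8×2 + 9×2 + 8×4 + 9×3 + 10×3 + 8×5 = 211
C: 12×2 + 8×5 + 9×4 + 8×5 + 9×4 + 10×4 + 8×1 = 224
D: 12×5 + 8×4 + 9×1 + 8×1 + 9×5 + 10×1 + 8×2 = 180
E: 12×3 + 8×3 + 9×3 + 8×2 + 9×2 + 10×2 + 8×4 = 173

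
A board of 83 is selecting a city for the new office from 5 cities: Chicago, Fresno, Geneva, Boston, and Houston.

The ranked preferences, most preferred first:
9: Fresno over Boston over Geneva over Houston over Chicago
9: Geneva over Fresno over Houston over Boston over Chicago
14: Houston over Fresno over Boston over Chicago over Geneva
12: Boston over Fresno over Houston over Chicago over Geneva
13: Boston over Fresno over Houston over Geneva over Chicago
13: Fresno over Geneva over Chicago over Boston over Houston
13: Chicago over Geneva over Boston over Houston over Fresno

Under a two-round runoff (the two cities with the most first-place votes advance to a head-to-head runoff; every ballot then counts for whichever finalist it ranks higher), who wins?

Round 1 first-place votes: Chicago 13, Fresno 22, Geneva 9, Boston 25, Houston 14. Boston and Fresno advance.
Runoff: Boston is ranked above Fresno on 38 ballots, Fresno above Boston on 45.

Fresno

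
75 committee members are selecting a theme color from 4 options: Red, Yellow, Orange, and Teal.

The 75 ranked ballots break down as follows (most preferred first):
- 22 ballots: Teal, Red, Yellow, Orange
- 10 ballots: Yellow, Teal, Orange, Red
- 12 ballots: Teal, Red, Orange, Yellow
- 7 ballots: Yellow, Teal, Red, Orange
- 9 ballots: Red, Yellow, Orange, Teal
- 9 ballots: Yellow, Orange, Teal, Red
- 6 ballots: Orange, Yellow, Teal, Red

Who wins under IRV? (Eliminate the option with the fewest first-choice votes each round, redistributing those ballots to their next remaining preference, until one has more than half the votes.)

Yellow

Round 1: Red 9, Yellow 26, Orange 6, Teal 34. Orange eliminated.
Round 2: Red 9, Yellow 32, Teal 34. Red eliminated.
Round 3: Yellow 41, Teal 34. Yellow has a majority (≥38).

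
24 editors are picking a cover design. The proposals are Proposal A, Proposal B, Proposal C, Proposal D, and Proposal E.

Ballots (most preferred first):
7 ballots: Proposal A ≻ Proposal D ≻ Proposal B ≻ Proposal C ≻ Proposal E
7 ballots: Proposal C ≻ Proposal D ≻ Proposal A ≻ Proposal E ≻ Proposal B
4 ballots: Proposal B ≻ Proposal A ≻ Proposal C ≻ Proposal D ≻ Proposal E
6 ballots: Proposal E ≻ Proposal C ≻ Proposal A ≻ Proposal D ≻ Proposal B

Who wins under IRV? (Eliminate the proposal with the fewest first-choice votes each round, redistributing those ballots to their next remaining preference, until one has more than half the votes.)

Round 1: Proposal A 7, Proposal B 4, Proposal C 7, Proposal D 0, Proposal E 6. Proposal D eliminated.
Round 2: Proposal A 7, Proposal B 4, Proposal C 7, Proposal E 6. Proposal B eliminated.
Round 3: Proposal A 11, Proposal C 7, Proposal E 6. Proposal E eliminated.
Round 4: Proposal A 11, Proposal C 13. Proposal C has a majority (≥13).

Proposal C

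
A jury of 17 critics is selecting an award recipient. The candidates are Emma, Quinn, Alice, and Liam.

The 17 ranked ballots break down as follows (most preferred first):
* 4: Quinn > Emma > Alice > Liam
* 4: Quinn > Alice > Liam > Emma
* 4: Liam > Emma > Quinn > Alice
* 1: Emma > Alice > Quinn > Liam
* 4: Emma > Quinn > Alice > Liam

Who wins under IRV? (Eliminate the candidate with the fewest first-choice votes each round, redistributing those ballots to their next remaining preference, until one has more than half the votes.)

Round 1: Emma 5, Quinn 8, Alice 0, Liam 4. Alice eliminated.
Round 2: Emma 5, Quinn 8, Liam 4. Liam eliminated.
Round 3: Emma 9, Quinn 8. Emma has a majority (≥9).

Emma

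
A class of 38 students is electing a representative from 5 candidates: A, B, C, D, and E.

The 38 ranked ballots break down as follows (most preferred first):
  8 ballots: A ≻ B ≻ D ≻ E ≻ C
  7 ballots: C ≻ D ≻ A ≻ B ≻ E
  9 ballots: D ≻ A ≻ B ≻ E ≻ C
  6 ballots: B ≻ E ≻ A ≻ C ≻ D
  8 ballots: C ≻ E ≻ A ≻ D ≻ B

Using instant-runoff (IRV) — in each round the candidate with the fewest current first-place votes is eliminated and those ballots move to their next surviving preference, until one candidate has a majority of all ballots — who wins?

Round 1: A 8, B 6, C 15, D 9, E 0. E eliminated.
Round 2: A 8, B 6, C 15, D 9. B eliminated.
Round 3: A 14, C 15, D 9. D eliminated.
Round 4: A 23, C 15. A has a majority (≥20).

A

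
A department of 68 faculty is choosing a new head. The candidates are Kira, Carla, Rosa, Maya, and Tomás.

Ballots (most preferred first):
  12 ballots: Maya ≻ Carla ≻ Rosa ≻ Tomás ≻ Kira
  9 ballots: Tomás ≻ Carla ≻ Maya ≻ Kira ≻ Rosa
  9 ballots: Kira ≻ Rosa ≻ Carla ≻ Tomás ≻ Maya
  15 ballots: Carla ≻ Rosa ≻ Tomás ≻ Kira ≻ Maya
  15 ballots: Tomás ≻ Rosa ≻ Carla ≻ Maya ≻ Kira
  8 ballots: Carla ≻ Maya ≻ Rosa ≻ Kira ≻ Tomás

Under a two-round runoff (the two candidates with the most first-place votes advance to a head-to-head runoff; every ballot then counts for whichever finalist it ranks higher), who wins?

Carla

Round 1 first-place votes: Kira 9, Carla 23, Rosa 0, Maya 12, Tomás 24. Tomás and Carla advance.
Runoff: Tomás is ranked above Carla on 24 ballots, Carla above Tomás on 44.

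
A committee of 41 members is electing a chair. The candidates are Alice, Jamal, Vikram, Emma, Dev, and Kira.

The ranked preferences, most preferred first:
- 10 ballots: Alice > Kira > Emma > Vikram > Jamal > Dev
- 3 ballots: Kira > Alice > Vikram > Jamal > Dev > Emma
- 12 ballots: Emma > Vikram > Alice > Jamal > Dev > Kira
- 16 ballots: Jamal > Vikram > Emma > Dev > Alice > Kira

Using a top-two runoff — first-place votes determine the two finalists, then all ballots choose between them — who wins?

Emma

Round 1 first-place votes: Alice 10, Jamal 16, Vikram 0, Emma 12, Dev 0, Kira 3. Jamal and Emma advance.
Runoff: Jamal is ranked above Emma on 19 ballots, Emma above Jamal on 22.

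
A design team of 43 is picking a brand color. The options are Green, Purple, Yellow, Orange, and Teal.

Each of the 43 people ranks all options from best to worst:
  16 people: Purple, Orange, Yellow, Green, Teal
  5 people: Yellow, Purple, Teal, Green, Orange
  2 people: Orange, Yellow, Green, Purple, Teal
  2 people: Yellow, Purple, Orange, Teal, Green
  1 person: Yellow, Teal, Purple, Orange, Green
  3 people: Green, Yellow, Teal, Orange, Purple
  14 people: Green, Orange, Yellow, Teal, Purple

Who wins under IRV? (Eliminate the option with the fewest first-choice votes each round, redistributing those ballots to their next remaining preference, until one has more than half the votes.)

Purple

Round 1: Green 17, Purple 16, Yellow 8, Orange 2, Teal 0. Teal eliminated.
Round 2: Green 17, Purple 16, Yellow 8, Orange 2. Orange eliminated.
Round 3: Green 17, Purple 16, Yellow 10. Yellow eliminated.
Round 4: Green 19, Purple 24. Purple has a majority (≥22).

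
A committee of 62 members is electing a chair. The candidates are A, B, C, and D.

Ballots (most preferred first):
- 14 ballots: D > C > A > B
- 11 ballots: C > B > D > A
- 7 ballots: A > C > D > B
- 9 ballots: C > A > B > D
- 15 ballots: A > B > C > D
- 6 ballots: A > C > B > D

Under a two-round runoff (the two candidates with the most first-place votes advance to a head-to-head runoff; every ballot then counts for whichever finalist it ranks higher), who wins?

Round 1 first-place votes: A 28, B 0, C 20, D 14. A and C advance.
Runoff: A is ranked above C on 28 ballots, C above A on 34.

C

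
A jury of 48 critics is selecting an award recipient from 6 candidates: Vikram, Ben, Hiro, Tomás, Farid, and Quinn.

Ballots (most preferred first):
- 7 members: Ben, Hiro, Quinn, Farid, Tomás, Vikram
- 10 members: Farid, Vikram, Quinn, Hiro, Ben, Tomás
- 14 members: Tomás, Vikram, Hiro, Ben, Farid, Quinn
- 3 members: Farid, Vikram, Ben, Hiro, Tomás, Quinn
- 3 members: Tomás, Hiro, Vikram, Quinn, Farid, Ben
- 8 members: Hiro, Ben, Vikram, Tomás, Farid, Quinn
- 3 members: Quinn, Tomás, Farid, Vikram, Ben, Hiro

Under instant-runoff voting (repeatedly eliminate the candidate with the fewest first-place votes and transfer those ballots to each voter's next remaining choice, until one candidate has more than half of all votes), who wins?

Hiro

Round 1: Vikram 0, Ben 7, Hiro 8, Tomás 17, Farid 13, Quinn 3. Vikram eliminated.
Round 2: Ben 7, Hiro 8, Tomás 17, Farid 13, Quinn 3. Quinn eliminated.
Round 3: Ben 7, Hiro 8, Tomás 20, Farid 13. Ben eliminated.
Round 4: Hiro 15, Tomás 20, Farid 13. Farid eliminated.
Round 5: Hiro 28, Tomás 20. Hiro has a majority (≥25).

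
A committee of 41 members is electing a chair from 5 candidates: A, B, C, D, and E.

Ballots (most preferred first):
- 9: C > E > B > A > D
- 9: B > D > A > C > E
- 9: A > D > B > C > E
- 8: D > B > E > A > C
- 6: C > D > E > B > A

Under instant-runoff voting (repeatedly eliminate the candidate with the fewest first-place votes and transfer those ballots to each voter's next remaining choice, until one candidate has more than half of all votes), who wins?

Round 1: A 9, B 9, C 15, D 8, E 0. E eliminated.
Round 2: A 9, B 9, C 15, D 8. D eliminated.
Round 3: A 9, B 17, C 15. A eliminated.
Round 4: B 26, C 15. B has a majority (≥21).

B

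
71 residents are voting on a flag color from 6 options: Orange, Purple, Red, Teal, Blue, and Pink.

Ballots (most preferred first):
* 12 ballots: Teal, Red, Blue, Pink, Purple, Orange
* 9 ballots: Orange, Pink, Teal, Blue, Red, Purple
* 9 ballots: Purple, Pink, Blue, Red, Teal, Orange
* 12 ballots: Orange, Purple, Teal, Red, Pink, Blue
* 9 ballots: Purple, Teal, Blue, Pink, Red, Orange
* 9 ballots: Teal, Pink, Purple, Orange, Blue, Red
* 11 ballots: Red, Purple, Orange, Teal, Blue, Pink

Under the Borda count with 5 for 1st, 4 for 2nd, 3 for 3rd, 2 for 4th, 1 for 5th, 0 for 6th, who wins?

Teal

Orange: 12×0 + 9×5 + 9×0 + 12×5 + 9×0 + 9×2 + 11×3 = 156
Purple: 12×1 + 9×0 + 9×5 + 12×4 + 9×5 + 9×3 + 11×4 = 221
Red: 12×4 + 9×1 + 9×2 + 12×2 + 9×1 + 9×0 + 11×5 = 163
Teal: 12×5 + 9×3 + 9×1 + 12×3 + 9×4 + 9×5 + 11×2 = 235
Blue: 12×3 + 9×2 + 9×3 + 12×0 + 9×3 + 9×1 + 11×1 = 128
Pink: 12×2 + 9×4 + 9×4 + 12×1 + 9×2 + 9×4 + 11×0 = 162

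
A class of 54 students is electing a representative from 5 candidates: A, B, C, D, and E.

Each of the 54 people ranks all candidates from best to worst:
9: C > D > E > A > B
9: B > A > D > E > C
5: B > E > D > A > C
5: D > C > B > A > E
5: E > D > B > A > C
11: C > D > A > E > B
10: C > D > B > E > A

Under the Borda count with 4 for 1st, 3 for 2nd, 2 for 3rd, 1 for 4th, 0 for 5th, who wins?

D

A: 9×1 + 9×3 + 5×1 + 5×1 + 5×1 + 11×2 + 10×0 = 73
B: 9×0 + 9×4 + 5×4 + 5×2 + 5×2 + 11×0 + 10×2 = 96
C: 9×4 + 9×0 + 5×0 + 5×3 + 5×0 + 11×4 + 10×4 = 135
D: 9×3 + 9×2 + 5×2 + 5×4 + 5×3 + 11×3 + 10×3 = 153
E: 9×2 + 9×1 + 5×3 + 5×0 + 5×4 + 11×1 + 10×1 = 83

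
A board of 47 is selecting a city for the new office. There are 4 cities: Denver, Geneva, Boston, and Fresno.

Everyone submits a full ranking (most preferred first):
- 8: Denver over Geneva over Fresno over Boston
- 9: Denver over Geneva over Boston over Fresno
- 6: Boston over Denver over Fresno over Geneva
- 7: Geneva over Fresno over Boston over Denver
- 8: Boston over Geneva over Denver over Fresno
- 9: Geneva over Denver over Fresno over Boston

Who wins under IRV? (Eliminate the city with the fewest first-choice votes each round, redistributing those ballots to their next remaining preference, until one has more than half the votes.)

Geneva

Round 1: Denver 17, Geneva 16, Boston 14, Fresno 0. Fresno eliminated.
Round 2: Denver 17, Geneva 16, Boston 14. Boston eliminated.
Round 3: Denver 23, Geneva 24. Geneva has a majority (≥24).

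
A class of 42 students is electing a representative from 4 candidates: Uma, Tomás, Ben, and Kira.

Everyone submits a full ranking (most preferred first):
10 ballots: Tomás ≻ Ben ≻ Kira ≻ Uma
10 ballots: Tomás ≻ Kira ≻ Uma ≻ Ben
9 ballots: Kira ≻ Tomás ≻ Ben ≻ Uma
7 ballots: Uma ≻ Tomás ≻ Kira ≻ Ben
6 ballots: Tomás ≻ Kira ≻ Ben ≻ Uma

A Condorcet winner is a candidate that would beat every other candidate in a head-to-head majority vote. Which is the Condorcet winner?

Tomás vs Uma: 35–7
Tomás vs Ben: 42–0
Tomás vs Kira: 33–9
Tomás beats every other candidate.

Tomás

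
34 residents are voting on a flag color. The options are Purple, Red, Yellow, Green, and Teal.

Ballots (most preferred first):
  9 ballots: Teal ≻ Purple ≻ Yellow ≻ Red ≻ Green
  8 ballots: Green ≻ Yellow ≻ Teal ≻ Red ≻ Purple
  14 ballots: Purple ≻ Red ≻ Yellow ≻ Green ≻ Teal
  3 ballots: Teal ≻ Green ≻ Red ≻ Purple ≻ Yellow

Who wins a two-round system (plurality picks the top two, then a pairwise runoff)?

Round 1 first-place votes: Purple 14, Red 0, Yellow 0, Green 8, Teal 12. Purple and Teal advance.
Runoff: Purple is ranked above Teal on 14 ballots, Teal above Purple on 20.

Teal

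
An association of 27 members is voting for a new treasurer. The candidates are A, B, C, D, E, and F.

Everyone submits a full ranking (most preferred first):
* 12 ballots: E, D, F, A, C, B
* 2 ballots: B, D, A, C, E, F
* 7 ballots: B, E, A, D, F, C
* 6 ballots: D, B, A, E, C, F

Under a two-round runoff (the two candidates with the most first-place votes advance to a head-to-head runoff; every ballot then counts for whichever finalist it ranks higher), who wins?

Round 1 first-place votes: A 0, B 9, C 0, D 6, E 12, F 0. E and B advance.
Runoff: E is ranked above B on 12 ballots, B above E on 15.

B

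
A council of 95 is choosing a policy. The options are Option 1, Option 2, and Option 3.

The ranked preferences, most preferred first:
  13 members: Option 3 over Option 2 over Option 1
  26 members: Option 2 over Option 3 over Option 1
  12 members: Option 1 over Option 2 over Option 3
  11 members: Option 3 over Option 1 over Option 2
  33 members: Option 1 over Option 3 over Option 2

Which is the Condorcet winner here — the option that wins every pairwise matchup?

Option 3

Option 3 vs Option 1: 50–45
Option 3 vs Option 2: 57–38
Option 3 beats every other option.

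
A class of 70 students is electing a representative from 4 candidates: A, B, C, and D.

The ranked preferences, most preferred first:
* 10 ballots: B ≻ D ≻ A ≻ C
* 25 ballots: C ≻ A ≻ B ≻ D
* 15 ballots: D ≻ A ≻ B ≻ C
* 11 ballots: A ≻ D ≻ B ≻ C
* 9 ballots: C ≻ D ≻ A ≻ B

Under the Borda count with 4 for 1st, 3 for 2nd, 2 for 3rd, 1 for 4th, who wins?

A

A: 10×2 + 25×3 + 15×3 + 11×4 + 9×2 = 202
B: 10×4 + 25×2 + 15×2 + 11×2 + 9×1 = 151
C: 10×1 + 25×4 + 15×1 + 11×1 + 9×4 = 172
D: 10×3 + 25×1 + 15×4 + 11×3 + 9×3 = 175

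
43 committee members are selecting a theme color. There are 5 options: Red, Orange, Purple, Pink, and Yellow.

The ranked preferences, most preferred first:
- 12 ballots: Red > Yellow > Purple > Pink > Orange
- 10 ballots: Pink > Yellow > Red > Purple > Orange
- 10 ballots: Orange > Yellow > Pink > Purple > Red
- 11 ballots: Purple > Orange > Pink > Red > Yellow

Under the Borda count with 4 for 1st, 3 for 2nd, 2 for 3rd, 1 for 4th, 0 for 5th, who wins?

Yellow

Red: 12×4 + 10×2 + 10×0 + 11×1 = 79
Orange: 12×0 + 10×0 + 10×4 + 11×3 = 73
Purple: 12×2 + 10×1 + 10×1 + 11×4 = 88
Pink: 12×1 + 10×4 + 10×2 + 11×2 = 94
Yellow: 12×3 + 10×3 + 10×3 + 11×0 = 96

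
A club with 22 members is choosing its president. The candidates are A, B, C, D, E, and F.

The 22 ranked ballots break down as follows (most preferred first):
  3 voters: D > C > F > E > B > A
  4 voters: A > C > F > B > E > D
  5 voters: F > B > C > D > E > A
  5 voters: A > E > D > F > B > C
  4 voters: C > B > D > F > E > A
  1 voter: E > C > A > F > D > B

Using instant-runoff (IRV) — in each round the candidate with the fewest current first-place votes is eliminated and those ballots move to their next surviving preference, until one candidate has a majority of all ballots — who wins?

Round 1: A 9, B 0, C 4, D 3, E 1, F 5. B eliminated.
Round 2: A 9, C 4, D 3, E 1, F 5. E eliminated.
Round 3: A 9, C 5, D 3, F 5. D eliminated.
Round 4: A 9, C 8, F 5. F eliminated.
Round 5: A 9, C 13. C has a majority (≥12).

C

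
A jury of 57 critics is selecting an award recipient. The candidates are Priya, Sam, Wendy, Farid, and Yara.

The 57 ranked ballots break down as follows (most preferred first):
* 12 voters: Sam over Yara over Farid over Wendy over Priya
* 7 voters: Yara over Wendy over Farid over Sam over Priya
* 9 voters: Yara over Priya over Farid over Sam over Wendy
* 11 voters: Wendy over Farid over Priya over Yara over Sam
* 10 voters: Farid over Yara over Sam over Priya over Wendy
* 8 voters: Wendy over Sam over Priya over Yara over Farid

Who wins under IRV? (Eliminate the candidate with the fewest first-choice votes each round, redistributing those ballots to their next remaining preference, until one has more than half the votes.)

Round 1: Priya 0, Sam 12, Wendy 19, Farid 10, Yara 16. Priya eliminated.
Round 2: Sam 12, Wendy 19, Farid 10, Yara 16. Farid eliminated.
Round 3: Sam 12, Wendy 19, Yara 26. Sam eliminated.
Round 4: Wendy 19, Yara 38. Yara has a majority (≥29).

Yara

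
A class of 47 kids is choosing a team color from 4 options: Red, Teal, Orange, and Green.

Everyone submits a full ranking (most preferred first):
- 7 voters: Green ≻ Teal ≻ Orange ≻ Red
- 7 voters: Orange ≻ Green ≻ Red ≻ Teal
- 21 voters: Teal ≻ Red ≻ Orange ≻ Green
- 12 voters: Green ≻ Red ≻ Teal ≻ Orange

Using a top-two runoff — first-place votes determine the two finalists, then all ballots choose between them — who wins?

Round 1 first-place votes: Red 0, Teal 21, Orange 7, Green 19. Teal and Green advance.
Runoff: Teal is ranked above Green on 21 ballots, Green above Teal on 26.

Green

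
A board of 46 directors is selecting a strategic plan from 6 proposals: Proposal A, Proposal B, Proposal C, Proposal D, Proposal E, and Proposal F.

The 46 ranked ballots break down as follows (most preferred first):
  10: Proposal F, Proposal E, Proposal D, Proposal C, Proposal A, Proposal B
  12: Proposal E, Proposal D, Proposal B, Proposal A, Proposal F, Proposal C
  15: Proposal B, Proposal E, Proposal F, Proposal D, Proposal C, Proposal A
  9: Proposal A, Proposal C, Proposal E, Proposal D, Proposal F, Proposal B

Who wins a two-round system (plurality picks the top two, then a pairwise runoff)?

Round 1 first-place votes: Proposal A 9, Proposal B 15, Proposal C 0, Proposal D 0, Proposal E 12, Proposal F 10. Proposal B and Proposal E advance.
Runoff: Proposal B is ranked above Proposal E on 15 ballots, Proposal E above Proposal B on 31.

Proposal E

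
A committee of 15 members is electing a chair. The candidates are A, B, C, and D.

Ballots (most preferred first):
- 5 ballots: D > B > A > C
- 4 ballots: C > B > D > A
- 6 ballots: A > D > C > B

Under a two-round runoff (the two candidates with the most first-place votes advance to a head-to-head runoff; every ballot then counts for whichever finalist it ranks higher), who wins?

D

Round 1 first-place votes: A 6, B 0, C 4, D 5. A and D advance.
Runoff: A is ranked above D on 6 ballots, D above A on 9.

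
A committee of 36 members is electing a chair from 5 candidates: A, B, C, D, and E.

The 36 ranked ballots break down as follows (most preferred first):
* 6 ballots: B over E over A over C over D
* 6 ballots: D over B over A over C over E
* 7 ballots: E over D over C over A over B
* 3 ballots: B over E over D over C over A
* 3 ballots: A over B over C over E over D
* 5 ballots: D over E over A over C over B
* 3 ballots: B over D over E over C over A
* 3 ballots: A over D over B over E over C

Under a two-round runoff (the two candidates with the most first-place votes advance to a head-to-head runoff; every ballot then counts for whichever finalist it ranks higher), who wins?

D

Round 1 first-place votes: A 6, B 12, C 0, D 11, E 7. B and D advance.
Runoff: B is ranked above D on 15 ballots, D above B on 21.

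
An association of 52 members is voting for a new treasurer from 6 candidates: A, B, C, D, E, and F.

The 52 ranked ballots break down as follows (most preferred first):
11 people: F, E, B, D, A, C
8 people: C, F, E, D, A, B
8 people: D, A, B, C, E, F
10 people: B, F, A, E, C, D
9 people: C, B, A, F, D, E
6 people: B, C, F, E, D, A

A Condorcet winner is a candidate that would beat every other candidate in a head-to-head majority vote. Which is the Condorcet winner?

B

B vs A: 36–16
B vs C: 35–17
B vs D: 36–16
B vs E: 33–19
B vs F: 33–19
B beats every other candidate.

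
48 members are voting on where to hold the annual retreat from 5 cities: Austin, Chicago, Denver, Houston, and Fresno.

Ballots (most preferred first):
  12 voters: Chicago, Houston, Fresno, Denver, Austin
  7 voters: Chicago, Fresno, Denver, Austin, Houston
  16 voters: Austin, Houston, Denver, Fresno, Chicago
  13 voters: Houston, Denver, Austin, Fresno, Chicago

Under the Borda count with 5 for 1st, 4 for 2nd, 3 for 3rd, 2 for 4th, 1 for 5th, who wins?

Austin: 12×1 + 7×2 + 16×5 + 13×3 = 145
Chicago: 12×5 + 7×5 + 16×1 + 13×1 = 124
Denver: 12×2 + 7×3 + 16×3 + 13×4 = 145
Houston: 12×4 + 7×1 + 16×4 + 13×5 = 184
Fresno: 12×3 + 7×4 + 16×2 + 13×2 = 122

Houston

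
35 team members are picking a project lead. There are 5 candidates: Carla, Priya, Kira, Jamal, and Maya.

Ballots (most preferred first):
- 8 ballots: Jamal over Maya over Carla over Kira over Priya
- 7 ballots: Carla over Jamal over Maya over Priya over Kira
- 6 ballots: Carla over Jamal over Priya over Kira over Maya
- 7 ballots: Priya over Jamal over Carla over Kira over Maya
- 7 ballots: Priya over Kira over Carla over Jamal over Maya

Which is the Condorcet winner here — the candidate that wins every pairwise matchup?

Carla

Carla vs Priya: 21–14
Carla vs Kira: 28–7
Carla vs Jamal: 20–15
Carla vs Maya: 27–8
Carla beats every other candidate.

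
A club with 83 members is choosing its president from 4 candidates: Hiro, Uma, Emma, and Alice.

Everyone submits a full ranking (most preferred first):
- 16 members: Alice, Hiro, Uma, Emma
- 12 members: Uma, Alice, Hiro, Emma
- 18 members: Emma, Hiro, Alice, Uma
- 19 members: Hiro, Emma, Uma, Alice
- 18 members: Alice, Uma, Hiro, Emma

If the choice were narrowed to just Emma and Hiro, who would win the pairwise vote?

Hiro

Emma is ranked above Hiro on 18 ballots; Hiro above Emma on 65.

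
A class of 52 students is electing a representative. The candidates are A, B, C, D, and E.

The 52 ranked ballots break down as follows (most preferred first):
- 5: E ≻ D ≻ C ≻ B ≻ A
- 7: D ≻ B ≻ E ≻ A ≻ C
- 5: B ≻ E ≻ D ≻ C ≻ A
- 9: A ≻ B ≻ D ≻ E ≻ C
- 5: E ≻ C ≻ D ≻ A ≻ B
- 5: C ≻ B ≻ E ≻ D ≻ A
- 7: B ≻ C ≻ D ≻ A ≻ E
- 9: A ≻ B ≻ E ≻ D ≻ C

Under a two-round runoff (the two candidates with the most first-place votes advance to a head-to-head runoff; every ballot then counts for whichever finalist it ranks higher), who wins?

B

Round 1 first-place votes: A 18, B 12, C 5, D 7, E 10. A and B advance.
Runoff: A is ranked above B on 23 ballots, B above A on 29.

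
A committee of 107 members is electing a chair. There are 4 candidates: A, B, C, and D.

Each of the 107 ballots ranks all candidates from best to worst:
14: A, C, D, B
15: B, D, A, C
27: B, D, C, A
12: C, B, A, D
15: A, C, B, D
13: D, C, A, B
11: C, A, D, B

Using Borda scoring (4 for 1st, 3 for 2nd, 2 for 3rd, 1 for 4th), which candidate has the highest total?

A: 14×4 + 15×2 + 27×1 + 12×2 + 15×4 + 13×2 + 11×3 = 256
B: 14×1 + 15×4 + 27×4 + 12×3 + 15×2 + 13×1 + 11×1 = 272
C: 14×3 + 15×1 + 27×2 + 12×4 + 15×3 + 13×3 + 11×4 = 287
D: 14×2 + 15×3 + 27×3 + 12×1 + 15×1 + 13×4 + 11×2 = 255

C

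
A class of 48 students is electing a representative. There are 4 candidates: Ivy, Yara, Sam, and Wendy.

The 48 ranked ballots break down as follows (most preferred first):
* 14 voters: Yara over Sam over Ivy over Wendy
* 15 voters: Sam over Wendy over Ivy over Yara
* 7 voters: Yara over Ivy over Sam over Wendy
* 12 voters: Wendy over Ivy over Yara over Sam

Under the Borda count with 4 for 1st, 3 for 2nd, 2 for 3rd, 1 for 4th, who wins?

Sam

Ivy: 14×2 + 15×2 + 7×3 + 12×3 = 115
Yara: 14×4 + 15×1 + 7×4 + 12×2 = 123
Sam: 14×3 + 15×4 + 7×2 + 12×1 = 128
Wendy: 14×1 + 15×3 + 7×1 + 12×4 = 114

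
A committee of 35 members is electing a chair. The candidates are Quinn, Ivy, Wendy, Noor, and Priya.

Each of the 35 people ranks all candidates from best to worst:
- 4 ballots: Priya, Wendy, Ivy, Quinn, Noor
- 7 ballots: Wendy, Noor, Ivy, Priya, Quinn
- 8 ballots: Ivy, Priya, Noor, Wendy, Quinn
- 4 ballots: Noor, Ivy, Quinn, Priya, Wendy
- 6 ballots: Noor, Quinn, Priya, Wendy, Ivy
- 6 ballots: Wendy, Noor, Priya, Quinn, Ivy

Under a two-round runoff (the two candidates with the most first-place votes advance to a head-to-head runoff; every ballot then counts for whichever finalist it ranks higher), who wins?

Round 1 first-place votes: Quinn 0, Ivy 8, Wendy 13, Noor 10, Priya 4. Wendy and Noor advance.
Runoff: Wendy is ranked above Noor on 17 ballots, Noor above Wendy on 18.

Noor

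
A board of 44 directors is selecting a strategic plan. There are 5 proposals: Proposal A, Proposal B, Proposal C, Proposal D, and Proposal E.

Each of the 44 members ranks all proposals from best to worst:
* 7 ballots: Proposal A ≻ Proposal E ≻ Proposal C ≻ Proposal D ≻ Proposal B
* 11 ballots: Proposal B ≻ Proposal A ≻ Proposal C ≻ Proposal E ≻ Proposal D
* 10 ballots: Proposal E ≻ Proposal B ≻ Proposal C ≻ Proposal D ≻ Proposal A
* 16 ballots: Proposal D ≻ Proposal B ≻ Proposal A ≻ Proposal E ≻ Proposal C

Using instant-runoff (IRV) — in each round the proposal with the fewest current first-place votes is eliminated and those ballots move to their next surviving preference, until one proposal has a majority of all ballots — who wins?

Proposal E

Round 1: Proposal A 7, Proposal B 11, Proposal C 0, Proposal D 16, Proposal E 10. Proposal C eliminated.
Round 2: Proposal A 7, Proposal B 11, Proposal D 16, Proposal E 10. Proposal A eliminated.
Round 3: Proposal B 11, Proposal D 16, Proposal E 17. Proposal B eliminated.
Round 4: Proposal D 16, Proposal E 28. Proposal E has a majority (≥23).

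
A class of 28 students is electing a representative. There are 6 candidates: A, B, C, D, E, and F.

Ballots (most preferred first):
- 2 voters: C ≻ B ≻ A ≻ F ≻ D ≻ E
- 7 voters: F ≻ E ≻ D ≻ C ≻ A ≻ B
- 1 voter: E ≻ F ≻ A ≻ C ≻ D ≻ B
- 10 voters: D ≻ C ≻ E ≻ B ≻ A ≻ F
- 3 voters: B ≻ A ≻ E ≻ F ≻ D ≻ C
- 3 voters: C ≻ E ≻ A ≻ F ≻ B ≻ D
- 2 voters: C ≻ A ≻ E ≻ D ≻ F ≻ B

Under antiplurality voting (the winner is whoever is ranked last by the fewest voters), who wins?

A

Last-place votes: A 0, B 10, C 3, D 3, E 2, F 10.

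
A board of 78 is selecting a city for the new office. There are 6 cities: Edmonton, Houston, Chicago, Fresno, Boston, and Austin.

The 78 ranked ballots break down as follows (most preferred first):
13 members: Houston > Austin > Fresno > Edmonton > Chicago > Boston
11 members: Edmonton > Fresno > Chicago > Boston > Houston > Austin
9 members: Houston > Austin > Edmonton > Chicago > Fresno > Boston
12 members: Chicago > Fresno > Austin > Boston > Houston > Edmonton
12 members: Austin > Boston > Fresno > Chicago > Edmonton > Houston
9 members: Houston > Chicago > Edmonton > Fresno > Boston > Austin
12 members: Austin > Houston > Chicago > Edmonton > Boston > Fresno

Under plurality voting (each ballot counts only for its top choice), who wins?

First-place votes: Edmonton 11, Houston 31, Chicago 12, Fresno 0, Boston 0, Austin 24.

Houston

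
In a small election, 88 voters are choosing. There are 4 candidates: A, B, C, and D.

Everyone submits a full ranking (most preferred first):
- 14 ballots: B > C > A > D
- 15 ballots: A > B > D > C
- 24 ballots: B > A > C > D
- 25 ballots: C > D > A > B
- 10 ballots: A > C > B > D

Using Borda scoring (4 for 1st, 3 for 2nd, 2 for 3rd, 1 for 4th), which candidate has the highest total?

A

A: 14×2 + 15×4 + 24×3 + 25×2 + 10×4 = 250
B: 14×4 + 15×3 + 24×4 + 25×1 + 10×2 = 242
C: 14×3 + 15×1 + 24×2 + 25×4 + 10×3 = 235
D: 14×1 + 15×2 + 24×1 + 25×3 + 10×1 = 153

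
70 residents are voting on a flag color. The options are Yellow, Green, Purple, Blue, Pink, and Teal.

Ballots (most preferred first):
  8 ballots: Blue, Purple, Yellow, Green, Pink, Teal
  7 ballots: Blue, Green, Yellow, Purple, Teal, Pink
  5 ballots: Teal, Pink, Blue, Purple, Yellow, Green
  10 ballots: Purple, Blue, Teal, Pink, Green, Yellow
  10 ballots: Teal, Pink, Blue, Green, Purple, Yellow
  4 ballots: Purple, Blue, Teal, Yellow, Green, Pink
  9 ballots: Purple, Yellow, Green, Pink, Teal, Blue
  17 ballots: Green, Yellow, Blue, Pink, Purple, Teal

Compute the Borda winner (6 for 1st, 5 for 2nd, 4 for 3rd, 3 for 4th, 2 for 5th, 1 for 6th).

Blue

Yellow: 8×4 + 7×4 + 5×2 + 10×1 + 10×1 + 4×3 + 9×5 + 17×5 = 232
Green: 8×3 + 7×5 + 5×1 + 10×2 + 10×3 + 4×2 + 9×4 + 17×6 = 260
Purple: 8×5 + 7×3 + 5×3 + 10×6 + 10×2 + 4×6 + 9×6 + 17×2 = 268
Blue: 8×6 + 7×6 + 5×4 + 10×5 + 10×4 + 4×5 + 9×1 + 17×4 = 297
Pink: 8×2 + 7×1 + 5×5 + 10×3 + 10×5 + 4×1 + 9×3 + 17×3 = 210
Teal: 8×1 + 7×2 + 5×6 + 10×4 + 10×6 + 4×4 + 9×2 + 17×1 = 203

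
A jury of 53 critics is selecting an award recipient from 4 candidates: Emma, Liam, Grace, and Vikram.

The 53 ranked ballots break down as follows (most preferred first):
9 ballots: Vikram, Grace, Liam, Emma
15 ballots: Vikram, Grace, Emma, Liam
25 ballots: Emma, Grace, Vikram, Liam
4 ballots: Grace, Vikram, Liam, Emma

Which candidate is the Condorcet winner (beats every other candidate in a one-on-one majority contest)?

Grace vs Emma: 28–25
Grace vs Liam: 53–0
Grace vs Vikram: 29–24
Grace beats every other candidate.

Grace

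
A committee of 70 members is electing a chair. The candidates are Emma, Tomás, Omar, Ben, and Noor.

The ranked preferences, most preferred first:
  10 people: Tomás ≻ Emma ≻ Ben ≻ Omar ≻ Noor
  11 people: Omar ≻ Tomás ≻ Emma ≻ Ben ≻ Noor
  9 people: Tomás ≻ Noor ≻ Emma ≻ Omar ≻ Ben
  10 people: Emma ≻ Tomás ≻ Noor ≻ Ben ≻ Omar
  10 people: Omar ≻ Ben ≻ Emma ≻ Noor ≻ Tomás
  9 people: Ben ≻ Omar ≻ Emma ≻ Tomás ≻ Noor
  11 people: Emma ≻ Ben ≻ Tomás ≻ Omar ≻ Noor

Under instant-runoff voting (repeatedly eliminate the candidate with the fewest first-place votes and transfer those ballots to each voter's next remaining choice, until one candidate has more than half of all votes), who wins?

Round 1: Emma 21, Tomás 19, Omar 21, Ben 9, Noor 0. Noor eliminated.
Round 2: Emma 21, Tomás 19, Omar 21, Ben 9. Ben eliminated.
Round 3: Emma 21, Tomás 19, Omar 30. Tomás eliminated.
Round 4: Emma 40, Omar 30. Emma has a majority (≥36).

Emma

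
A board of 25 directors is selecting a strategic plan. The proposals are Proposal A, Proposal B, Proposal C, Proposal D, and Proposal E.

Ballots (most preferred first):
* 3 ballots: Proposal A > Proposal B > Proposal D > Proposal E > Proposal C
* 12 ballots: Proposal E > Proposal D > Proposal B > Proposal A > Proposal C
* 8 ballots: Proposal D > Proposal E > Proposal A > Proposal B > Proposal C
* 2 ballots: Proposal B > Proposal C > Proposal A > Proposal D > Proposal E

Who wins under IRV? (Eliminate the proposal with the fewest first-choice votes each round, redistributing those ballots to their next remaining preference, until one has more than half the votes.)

Proposal D

Round 1: Proposal A 3, Proposal B 2, Proposal C 0, Proposal D 8, Proposal E 12. Proposal C eliminated.
Round 2: Proposal A 3, Proposal B 2, Proposal D 8, Proposal E 12. Proposal B eliminated.
Round 3: Proposal A 5, Proposal D 8, Proposal E 12. Proposal A eliminated.
Round 4: Proposal D 13, Proposal E 12. Proposal D has a majority (≥13).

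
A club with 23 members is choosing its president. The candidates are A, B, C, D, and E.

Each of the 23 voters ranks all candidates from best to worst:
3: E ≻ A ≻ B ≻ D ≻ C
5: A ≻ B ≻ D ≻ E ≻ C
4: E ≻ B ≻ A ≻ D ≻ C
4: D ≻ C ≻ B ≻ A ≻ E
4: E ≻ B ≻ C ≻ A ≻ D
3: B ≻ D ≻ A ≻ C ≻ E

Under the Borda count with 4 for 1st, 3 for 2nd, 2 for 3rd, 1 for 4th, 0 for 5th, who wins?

A: 3×3 + 5×4 + 4×2 + 4×1 + 4×1 + 3×2 = 51
B: 3×2 + 5×3 + 4×3 + 4×2 + 4×3 + 3×4 = 65
C: 3×0 + 5×0 + 4×0 + 4×3 + 4×2 + 3×1 = 23
D: 3×1 + 5×2 + 4×1 + 4×4 + 4×0 + 3×3 = 42
E: 3×4 + 5×1 + 4×4 + 4×0 + 4×4 + 3×0 = 49

B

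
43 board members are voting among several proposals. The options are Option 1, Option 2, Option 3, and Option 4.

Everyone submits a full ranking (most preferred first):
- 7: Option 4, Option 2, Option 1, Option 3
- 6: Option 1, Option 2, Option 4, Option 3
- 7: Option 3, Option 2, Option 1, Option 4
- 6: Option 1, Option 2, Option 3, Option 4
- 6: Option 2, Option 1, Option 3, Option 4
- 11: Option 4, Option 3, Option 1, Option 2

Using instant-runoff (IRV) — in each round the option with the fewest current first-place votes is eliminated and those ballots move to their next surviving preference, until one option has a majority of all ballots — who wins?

Option 1

Round 1: Option 1 12, Option 2 6, Option 3 7, Option 4 18. Option 2 eliminated.
Round 2: Option 1 18, Option 3 7, Option 4 18. Option 3 eliminated.
Round 3: Option 1 25, Option 4 18. Option 1 has a majority (≥22).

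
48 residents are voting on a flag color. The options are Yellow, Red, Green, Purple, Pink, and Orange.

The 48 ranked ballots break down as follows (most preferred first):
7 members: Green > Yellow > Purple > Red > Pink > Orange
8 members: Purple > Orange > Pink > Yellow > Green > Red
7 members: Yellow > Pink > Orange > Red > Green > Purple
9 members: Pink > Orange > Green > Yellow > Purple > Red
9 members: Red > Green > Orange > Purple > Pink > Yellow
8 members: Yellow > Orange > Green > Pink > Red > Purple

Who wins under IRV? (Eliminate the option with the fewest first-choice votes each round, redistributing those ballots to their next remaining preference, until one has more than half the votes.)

Round 1: Yellow 15, Red 9, Green 7, Purple 8, Pink 9, Orange 0. Orange eliminated.
Round 2: Yellow 15, Red 9, Green 7, Purple 8, Pink 9. Green eliminated.
Round 3: Yellow 22, Red 9, Purple 8, Pink 9. Purple eliminated.
Round 4: Yellow 22, Red 9, Pink 17. Red eliminated.
Round 5: Yellow 22, Pink 26. Pink has a majority (≥25).

Pink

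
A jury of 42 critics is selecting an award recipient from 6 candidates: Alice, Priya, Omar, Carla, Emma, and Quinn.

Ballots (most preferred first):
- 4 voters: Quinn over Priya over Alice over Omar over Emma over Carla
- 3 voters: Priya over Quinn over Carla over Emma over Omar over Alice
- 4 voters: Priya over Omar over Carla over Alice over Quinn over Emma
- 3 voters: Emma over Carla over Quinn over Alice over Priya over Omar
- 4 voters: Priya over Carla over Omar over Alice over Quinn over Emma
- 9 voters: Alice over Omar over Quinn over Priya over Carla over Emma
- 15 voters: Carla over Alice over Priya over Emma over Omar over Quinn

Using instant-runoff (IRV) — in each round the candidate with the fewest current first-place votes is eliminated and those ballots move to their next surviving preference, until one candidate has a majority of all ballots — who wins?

Round 1: Alice 9, Priya 11, Omar 0, Carla 15, Emma 3, Quinn 4. Omar eliminated.
Round 2: Alice 9, Priya 11, Carla 15, Emma 3, Quinn 4. Emma eliminated.
Round 3: Alice 9, Priya 11, Carla 18, Quinn 4. Quinn eliminated.
Round 4: Alice 9, Priya 15, Carla 18. Alice eliminated.
Round 5: Priya 24, Carla 18. Priya has a majority (≥22).

Priya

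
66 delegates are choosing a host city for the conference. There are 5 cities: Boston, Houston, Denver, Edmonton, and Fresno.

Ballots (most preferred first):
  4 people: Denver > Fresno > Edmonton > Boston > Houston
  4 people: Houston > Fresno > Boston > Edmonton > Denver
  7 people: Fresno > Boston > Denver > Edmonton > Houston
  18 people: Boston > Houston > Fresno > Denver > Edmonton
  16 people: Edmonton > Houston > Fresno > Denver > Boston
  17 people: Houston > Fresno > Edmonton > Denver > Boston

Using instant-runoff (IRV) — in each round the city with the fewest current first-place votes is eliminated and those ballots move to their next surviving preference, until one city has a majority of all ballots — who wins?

Round 1: Boston 18, Houston 21, Denver 4, Edmonton 16, Fresno 7. Denver eliminated.
Round 2: Boston 18, Houston 21, Edmonton 16, Fresno 11. Fresno eliminated.
Round 3: Boston 25, Houston 21, Edmonton 20. Edmonton eliminated.
Round 4: Boston 29, Houston 37. Houston has a majority (≥34).

Houston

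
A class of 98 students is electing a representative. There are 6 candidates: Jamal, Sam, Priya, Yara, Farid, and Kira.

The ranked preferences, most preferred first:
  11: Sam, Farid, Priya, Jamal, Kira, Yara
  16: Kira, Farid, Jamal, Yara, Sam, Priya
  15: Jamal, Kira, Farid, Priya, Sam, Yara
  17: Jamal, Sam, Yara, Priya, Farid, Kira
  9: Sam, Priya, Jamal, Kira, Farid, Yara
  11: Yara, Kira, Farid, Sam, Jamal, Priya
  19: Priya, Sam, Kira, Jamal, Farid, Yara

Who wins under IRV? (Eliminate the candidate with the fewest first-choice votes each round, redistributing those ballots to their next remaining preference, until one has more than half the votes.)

Round 1: Jamal 32, Sam 20, Priya 19, Yara 11, Farid 0, Kira 16. Farid eliminated.
Round 2: Jamal 32, Sam 20, Priya 19, Yara 11, Kira 16. Yara eliminated.
Round 3: Jamal 32, Sam 20, Priya 19, Kira 27. Priya eliminated.
Round 4: Jamal 32, Sam 39, Kira 27. Kira eliminated.
Round 5: Jamal 48, Sam 50. Sam has a majority (≥50).

Sam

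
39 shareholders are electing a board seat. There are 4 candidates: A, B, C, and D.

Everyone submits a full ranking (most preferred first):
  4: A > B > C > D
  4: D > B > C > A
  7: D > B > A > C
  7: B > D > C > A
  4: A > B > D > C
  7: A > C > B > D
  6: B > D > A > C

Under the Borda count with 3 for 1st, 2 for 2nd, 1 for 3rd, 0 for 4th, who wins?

B

A: 4×3 + 4×0 + 7×1 + 7×0 + 4×3 + 7×3 + 6×1 = 58
B: 4×2 + 4×2 + 7×2 + 7×3 + 4×2 + 7×1 + 6×3 = 84
C: 4×1 + 4×1 + 7×0 + 7×1 + 4×0 + 7×2 + 6×0 = 29
D: 4×0 + 4×3 + 7×3 + 7×2 + 4×1 + 7×0 + 6×2 = 63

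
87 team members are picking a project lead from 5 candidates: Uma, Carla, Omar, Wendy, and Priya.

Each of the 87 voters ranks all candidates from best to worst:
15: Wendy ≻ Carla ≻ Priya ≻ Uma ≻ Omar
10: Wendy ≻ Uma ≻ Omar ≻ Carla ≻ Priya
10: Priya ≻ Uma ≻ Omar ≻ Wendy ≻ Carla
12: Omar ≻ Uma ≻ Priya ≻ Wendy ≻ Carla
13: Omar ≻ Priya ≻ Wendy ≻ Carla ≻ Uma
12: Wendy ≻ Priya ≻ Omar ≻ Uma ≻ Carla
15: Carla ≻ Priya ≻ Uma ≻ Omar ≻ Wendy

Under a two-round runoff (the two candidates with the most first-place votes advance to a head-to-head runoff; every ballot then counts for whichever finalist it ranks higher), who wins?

Omar

Round 1 first-place votes: Uma 0, Carla 15, Omar 25, Wendy 37, Priya 10. Wendy and Omar advance.
Runoff: Wendy is ranked above Omar on 37 ballots, Omar above Wendy on 50.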